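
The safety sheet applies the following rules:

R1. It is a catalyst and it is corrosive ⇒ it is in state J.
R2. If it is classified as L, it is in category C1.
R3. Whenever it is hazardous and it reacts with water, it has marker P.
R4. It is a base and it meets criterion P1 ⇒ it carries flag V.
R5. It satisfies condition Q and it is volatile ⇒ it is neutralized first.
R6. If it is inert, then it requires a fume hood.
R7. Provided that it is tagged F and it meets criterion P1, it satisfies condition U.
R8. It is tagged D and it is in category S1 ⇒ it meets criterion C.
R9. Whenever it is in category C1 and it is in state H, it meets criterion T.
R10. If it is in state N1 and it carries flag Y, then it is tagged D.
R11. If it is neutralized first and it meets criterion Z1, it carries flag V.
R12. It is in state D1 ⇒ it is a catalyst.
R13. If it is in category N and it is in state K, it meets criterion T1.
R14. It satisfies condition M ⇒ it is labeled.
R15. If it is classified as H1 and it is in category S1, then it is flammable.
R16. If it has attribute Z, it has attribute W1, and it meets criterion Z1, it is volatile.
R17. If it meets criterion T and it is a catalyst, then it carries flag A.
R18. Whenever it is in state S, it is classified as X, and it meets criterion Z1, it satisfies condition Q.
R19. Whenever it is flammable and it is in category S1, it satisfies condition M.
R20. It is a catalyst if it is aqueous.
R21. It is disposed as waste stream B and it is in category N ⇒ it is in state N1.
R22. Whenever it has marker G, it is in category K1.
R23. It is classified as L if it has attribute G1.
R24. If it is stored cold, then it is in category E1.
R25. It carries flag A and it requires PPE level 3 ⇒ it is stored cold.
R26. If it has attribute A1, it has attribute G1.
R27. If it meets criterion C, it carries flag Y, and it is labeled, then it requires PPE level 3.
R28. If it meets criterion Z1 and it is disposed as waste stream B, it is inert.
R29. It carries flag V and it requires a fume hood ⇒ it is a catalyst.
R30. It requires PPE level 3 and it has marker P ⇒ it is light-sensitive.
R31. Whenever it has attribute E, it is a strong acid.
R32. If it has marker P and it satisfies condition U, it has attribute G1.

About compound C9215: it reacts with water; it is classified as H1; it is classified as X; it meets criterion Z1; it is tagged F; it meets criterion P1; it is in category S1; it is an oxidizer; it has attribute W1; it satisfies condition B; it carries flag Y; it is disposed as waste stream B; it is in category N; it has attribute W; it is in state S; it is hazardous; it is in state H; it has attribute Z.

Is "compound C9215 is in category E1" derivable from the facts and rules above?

By R3 (it is hazardous, it reacts with water): it has marker P.
By R7 (it is tagged F, it meets criterion P1): it satisfies condition U.
By R15 (it is classified as H1, it is in category S1): it is flammable.
By R16 (it has attribute Z, it has attribute W1, it meets criterion Z1): it is volatile.
By R18 (it is in state S, it is classified as X, it meets criterion Z1): it satisfies condition Q.
By R19 (it is flammable, it is in category S1): it satisfies condition M.
By R21 (it is disposed as waste stream B, it is in category N): it is in state N1.
By R28 (it meets criterion Z1, it is disposed as waste stream B): it is inert.
By R32 (it has marker P, it satisfies condition U): it has attribute G1.
By R5 (it satisfies condition Q, it is volatile): it is neutralized first.
By R6 (it is inert): it requires a fume hood.
By R10 (it is in state N1, it carries flag Y): it is tagged D.
By R11 (it is neutralized first, it meets criterion Z1): it carries flag V.
By R14 (it satisfies condition M): it is labeled.
By R23 (it has attribute G1): it is classified as L.
By R29 (it carries flag V, it requires a fume hood): it is a catalyst.
By R2 (it is classified as L): it is in category C1.
By R8 (it is tagged D, it is in category S1): it meets criterion C.
By R9 (it is in category C1, it is in state H): it meets criterion T.
By R17 (it meets criterion T, it is a catalyst): it carries flag A.
By R27 (it meets criterion C, it carries flag Y, it is labeled): it requires PPE level 3.
By R25 (it carries flag A, it requires PPE level 3): it is stored cold.
By R24 (it is stored cold): it is in category E1.

Yes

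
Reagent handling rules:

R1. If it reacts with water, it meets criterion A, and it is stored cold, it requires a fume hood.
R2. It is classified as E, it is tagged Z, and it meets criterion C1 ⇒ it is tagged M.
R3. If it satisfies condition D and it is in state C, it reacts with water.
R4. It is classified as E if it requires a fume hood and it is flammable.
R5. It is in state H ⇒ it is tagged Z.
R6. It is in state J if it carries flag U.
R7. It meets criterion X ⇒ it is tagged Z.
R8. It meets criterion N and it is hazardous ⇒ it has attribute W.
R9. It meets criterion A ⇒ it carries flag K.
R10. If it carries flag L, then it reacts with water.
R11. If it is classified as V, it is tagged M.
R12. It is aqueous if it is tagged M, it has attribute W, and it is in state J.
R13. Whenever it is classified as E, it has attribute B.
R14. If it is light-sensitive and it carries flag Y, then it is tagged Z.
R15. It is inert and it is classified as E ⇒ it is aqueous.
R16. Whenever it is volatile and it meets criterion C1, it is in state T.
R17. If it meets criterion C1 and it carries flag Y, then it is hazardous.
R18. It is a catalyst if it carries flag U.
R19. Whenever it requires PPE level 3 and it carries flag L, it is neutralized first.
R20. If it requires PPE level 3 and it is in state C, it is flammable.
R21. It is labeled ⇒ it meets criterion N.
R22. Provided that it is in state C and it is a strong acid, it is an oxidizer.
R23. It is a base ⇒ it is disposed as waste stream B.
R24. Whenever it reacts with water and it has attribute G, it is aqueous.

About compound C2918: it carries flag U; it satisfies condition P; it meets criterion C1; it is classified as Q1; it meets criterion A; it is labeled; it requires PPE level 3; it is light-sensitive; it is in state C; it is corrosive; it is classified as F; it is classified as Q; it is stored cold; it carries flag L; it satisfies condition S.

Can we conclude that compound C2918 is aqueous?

Forward chaining from the given facts derives: is in state J, carries flag K, reacts with water, is a catalyst, is neutralized first, is flammable, meets criterion N, requires a fume hood, is classified as E, has attribute B.
Rules concluding "it is aqueous": R12 needs "it is tagged M"; R15 needs "it is inert"; R24 needs "it has attribute G" — none of these are established.

No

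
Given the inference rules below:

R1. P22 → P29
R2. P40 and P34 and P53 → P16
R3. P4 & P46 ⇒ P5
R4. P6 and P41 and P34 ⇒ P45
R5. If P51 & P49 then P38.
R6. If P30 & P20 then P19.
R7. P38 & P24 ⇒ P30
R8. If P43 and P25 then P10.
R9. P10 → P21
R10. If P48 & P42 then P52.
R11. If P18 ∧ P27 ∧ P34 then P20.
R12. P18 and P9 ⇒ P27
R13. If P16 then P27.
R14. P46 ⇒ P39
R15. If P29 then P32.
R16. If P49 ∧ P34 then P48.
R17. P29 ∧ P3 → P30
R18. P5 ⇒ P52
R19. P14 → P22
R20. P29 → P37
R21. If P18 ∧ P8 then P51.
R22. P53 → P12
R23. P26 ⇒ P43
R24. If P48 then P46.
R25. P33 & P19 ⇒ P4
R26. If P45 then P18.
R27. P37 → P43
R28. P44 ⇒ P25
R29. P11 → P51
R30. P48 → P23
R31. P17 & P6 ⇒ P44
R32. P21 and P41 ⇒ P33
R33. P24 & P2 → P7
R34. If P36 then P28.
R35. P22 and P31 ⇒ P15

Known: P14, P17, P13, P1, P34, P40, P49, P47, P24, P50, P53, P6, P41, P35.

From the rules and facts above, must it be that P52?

Forward chaining from the given facts derives: P16, P45, P27, P48, P22, P12, P46, P18, P23, P44, P29, P20, P39, P32, P37, P43, P25, P10, P21, P33.
Rules concluding P52: R10 needs P42; R18 needs P5 — none of these are established.

No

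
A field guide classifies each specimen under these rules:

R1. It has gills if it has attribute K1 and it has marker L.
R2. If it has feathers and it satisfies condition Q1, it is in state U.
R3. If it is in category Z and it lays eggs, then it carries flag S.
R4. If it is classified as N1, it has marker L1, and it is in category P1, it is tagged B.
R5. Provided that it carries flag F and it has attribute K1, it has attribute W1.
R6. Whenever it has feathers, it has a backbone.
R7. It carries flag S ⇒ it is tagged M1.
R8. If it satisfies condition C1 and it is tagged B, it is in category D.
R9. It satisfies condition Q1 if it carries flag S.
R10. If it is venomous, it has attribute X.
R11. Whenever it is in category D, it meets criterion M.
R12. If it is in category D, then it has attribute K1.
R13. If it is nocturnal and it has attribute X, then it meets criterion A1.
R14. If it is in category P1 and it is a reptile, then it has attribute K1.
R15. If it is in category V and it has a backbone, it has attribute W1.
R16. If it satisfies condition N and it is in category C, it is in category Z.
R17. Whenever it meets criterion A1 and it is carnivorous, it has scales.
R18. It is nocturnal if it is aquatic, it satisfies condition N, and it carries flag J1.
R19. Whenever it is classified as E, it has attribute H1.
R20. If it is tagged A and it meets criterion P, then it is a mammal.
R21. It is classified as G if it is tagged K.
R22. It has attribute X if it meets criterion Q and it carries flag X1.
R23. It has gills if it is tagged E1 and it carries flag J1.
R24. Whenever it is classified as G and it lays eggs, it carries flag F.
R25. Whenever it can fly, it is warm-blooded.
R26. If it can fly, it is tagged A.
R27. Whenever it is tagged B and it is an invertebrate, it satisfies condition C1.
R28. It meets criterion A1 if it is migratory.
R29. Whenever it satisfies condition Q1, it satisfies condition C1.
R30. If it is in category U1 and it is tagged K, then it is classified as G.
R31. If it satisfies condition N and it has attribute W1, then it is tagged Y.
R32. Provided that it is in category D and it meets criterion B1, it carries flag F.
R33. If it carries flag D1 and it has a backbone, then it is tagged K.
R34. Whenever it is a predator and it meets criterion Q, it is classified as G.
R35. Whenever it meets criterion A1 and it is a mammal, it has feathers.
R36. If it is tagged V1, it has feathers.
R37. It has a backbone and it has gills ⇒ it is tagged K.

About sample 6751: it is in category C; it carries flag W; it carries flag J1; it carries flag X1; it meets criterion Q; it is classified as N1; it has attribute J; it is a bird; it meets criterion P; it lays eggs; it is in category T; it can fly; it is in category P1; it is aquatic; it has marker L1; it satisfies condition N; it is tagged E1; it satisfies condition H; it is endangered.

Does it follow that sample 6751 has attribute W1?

Yes

By R4 (it is classified as N1, it has marker L1, it is in category P1): it is tagged B.
By R16 (it satisfies condition N, it is in category C): it is in category Z.
By R18 (it is aquatic, it satisfies condition N, it carries flag J1): it is nocturnal.
By R22 (it meets criterion Q, it carries flag X1): it has attribute X.
By R23 (it is tagged E1, it carries flag J1): it has gills.
By R26 (it can fly): it is tagged A.
By R3 (it is in category Z, it lays eggs): it carries flag S.
By R9 (it carries flag S): it satisfies condition Q1.
By R13 (it is nocturnal, it has attribute X): it meets criterion A1.
By R20 (it is tagged A, it meets criterion P): it is a mammal.
By R29 (it satisfies condition Q1): it satisfies condition C1.
By R35 (it meets criterion A1, it is a mammal): it has feathers.
By R6 (it has feathers): it has a backbone.
By R8 (it satisfies condition C1, it is tagged B): it is in category D.
By R12 (it is in category D): it has attribute K1.
By R37 (it has a backbone, it has gills): it is tagged K.
By R21 (it is tagged K): it is classified as G.
By R24 (it is classified as G, it lays eggs): it carries flag F.
By R5 (it carries flag F, it has attribute K1): it has attribute W1.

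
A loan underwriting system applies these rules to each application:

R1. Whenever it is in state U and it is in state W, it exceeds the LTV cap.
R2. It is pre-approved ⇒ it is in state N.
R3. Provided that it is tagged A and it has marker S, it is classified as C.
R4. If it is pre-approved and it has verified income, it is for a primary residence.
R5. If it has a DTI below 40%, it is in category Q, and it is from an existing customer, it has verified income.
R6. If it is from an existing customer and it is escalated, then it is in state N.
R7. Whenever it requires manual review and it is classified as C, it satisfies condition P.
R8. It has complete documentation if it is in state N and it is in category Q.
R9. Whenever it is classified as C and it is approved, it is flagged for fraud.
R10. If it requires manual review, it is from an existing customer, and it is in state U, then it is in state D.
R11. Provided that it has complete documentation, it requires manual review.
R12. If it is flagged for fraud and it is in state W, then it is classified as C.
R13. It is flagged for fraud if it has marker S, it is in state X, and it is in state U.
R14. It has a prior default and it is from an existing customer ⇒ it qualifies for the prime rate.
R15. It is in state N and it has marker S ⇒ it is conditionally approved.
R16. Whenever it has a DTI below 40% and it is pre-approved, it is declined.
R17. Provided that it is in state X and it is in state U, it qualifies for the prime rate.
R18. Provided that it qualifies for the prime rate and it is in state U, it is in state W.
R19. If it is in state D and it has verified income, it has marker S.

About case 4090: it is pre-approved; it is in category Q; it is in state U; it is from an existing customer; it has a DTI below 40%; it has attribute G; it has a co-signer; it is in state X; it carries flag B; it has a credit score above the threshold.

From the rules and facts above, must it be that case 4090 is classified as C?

By R2 (it is pre-approved): it is in state N.
By R5 (it has a DTI below 40%, it is in category Q, it is from an existing customer): it has verified income.
By R8 (it is in state N, it is in category Q): it has complete documentation.
By R11 (it has complete documentation): it requires manual review.
By R17 (it is in state X, it is in state U): it qualifies for the prime rate.
By R18 (it qualifies for the prime rate, it is in state U): it is in state W.
By R10 (it requires manual review, it is from an existing customer, it is in state U): it is in state D.
By R19 (it is in state D, it has verified income): it has marker S.
By R13 (it has marker S, it is in state X, it is in state U): it is flagged for fraud.
By R12 (it is flagged for fraud, it is in state W): it is classified as C.

Yes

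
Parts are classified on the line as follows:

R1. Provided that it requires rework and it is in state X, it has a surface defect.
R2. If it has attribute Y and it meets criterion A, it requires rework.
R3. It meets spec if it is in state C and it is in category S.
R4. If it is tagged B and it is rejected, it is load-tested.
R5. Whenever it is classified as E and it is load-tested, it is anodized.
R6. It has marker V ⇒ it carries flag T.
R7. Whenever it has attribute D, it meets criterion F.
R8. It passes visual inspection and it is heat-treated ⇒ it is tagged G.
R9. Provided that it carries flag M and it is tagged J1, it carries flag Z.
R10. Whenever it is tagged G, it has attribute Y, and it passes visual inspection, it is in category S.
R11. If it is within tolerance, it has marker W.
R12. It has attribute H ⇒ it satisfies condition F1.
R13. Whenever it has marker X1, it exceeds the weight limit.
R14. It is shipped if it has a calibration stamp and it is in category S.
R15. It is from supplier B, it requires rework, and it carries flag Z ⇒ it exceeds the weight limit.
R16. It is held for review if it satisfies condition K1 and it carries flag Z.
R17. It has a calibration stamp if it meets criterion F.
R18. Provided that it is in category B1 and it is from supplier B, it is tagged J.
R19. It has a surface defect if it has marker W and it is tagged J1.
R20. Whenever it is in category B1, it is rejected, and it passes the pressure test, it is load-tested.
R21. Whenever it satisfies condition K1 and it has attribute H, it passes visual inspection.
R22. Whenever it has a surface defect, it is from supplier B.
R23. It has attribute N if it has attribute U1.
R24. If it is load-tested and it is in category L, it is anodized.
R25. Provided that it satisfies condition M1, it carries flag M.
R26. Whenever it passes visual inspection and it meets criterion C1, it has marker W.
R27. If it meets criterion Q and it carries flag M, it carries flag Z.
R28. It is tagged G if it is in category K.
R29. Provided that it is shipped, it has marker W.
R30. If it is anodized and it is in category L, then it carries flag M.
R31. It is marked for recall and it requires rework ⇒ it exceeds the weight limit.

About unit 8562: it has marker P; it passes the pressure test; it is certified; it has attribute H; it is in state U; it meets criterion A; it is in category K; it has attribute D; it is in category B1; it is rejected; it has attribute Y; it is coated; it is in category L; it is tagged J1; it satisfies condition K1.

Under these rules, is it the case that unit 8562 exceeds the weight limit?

Yes

By R2 (it has attribute Y, it meets criterion A): it requires rework.
By R7 (it has attribute D): it meets criterion F.
By R17 (it meets criterion F): it has a calibration stamp.
By R20 (it is in category B1, it is rejected, it passes the pressure test): it is load-tested.
By R21 (it satisfies condition K1, it has attribute H): it passes visual inspection.
By R24 (it is load-tested, it is in category L): it is anodized.
By R28 (it is in category K): it is tagged G.
By R30 (it is anodized, it is in category L): it carries flag M.
By R9 (it carries flag M, it is tagged J1): it carries flag Z.
By R10 (it is tagged G, it has attribute Y, it passes visual inspection): it is in category S.
By R14 (it has a calibration stamp, it is in category S): it is shipped.
By R29 (it is shipped): it has marker W.
By R19 (it has marker W, it is tagged J1): it has a surface defect.
By R22 (it has a surface defect): it is from supplier B.
By R15 (it is from supplier B, it requires rework, it carries flag Z): it exceeds the weight limit.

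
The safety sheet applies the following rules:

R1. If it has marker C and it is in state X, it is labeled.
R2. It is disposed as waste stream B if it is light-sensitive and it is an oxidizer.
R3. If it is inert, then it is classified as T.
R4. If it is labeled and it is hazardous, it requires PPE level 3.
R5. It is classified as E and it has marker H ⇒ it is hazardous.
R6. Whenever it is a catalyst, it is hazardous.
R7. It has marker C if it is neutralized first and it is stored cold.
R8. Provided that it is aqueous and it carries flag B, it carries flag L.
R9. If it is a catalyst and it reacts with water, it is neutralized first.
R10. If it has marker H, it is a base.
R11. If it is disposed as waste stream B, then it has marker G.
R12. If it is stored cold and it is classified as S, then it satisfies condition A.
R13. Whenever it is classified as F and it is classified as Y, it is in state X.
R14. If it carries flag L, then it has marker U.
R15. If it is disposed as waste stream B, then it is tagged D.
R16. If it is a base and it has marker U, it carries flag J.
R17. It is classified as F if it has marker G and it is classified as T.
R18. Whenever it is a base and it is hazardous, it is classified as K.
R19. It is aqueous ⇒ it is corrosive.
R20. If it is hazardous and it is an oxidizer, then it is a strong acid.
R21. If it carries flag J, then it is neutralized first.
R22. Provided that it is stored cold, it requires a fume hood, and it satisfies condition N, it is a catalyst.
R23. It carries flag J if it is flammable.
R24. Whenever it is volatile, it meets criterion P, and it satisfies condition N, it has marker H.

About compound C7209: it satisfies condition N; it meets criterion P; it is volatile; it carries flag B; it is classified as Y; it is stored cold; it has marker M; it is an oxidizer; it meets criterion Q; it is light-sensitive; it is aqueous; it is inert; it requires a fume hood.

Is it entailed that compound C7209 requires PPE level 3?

Yes

By R2 (it is light-sensitive, it is an oxidizer): it is disposed as waste stream B.
By R3 (it is inert): it is classified as T.
By R8 (it is aqueous, it carries flag B): it carries flag L.
By R11 (it is disposed as waste stream B): it has marker G.
By R14 (it carries flag L): it has marker U.
By R17 (it has marker G, it is classified as T): it is classified as F.
By R22 (it is stored cold, it requires a fume hood, it satisfies condition N): it is a catalyst.
By R24 (it is volatile, it meets criterion P, it satisfies condition N): it has marker H.
By R6 (it is a catalyst): it is hazardous.
By R10 (it has marker H): it is a base.
By R13 (it is classified as F, it is classified as Y): it is in state X.
By R16 (it is a base, it has marker U): it carries flag J.
By R21 (it carries flag J): it is neutralized first.
By R7 (it is neutralized first, it is stored cold): it has marker C.
By R1 (it has marker C, it is in state X): it is labeled.
By R4 (it is labeled, it is hazardous): it requires PPE level 3.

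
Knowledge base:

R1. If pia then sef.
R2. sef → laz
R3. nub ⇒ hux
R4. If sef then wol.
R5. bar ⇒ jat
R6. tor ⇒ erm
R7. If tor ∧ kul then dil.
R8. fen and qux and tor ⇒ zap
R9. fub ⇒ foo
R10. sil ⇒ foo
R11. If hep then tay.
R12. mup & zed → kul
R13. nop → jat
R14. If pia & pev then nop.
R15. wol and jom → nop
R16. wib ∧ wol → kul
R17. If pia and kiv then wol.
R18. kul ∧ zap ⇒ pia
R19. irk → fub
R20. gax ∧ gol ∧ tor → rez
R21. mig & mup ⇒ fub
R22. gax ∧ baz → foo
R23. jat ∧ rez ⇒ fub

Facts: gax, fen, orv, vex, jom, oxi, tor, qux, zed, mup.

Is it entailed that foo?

No

Forward chaining from the given facts derives: erm, zap, kul, pia, sef, laz, wol, dil, nop, jat.
Rules concluding foo: R9 needs fub; R10 needs sil; R22 needs baz — none of these are established.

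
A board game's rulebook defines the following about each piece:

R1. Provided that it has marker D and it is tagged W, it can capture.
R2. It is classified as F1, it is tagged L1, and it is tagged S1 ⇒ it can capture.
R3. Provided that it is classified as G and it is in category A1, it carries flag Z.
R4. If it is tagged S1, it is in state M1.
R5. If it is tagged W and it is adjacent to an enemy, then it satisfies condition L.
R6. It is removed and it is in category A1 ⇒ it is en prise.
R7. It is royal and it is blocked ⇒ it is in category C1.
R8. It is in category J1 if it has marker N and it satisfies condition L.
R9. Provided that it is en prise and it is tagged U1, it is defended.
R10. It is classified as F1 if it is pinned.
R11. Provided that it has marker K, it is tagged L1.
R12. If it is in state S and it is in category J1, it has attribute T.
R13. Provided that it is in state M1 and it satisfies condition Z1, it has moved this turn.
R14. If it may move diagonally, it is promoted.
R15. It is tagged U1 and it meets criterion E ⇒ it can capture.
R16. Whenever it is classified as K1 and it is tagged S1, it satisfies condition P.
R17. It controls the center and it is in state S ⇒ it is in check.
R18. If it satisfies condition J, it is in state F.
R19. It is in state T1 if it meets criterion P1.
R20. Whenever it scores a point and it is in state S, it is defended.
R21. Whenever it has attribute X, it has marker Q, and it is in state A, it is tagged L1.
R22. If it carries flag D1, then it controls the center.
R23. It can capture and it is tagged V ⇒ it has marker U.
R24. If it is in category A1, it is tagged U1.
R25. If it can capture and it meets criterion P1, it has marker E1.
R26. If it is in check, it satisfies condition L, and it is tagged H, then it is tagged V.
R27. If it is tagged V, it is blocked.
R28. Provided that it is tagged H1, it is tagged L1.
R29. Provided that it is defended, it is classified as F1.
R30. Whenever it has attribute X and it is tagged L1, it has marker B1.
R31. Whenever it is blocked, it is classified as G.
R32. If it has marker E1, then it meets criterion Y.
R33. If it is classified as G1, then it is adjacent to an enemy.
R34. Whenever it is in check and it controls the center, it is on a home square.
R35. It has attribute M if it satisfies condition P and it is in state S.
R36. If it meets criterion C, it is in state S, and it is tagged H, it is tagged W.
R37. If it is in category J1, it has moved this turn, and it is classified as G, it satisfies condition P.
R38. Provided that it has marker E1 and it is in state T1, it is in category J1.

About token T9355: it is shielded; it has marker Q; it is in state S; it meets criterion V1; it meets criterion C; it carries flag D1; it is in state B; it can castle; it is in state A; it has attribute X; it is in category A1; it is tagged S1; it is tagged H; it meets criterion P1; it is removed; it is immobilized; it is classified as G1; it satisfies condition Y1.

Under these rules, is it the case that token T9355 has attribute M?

Forward chaining from the given facts derives: is in state M1, is en prise, is in state T1, is tagged L1, controls the center, is tagged U1, has marker B1, is adjacent to an enemy, is tagged W, satisfies condition L, is defended, is in check, is tagged V, is blocked, is classified as F1, is classified as G, is on a home square, can capture, carries flag Z, has marker U, has marker E1, meets criterion Y, is in category J1, has attribute T.
The only rule concluding "it has attribute M" is R35, which needs "it satisfies condition P"; that is never established.

No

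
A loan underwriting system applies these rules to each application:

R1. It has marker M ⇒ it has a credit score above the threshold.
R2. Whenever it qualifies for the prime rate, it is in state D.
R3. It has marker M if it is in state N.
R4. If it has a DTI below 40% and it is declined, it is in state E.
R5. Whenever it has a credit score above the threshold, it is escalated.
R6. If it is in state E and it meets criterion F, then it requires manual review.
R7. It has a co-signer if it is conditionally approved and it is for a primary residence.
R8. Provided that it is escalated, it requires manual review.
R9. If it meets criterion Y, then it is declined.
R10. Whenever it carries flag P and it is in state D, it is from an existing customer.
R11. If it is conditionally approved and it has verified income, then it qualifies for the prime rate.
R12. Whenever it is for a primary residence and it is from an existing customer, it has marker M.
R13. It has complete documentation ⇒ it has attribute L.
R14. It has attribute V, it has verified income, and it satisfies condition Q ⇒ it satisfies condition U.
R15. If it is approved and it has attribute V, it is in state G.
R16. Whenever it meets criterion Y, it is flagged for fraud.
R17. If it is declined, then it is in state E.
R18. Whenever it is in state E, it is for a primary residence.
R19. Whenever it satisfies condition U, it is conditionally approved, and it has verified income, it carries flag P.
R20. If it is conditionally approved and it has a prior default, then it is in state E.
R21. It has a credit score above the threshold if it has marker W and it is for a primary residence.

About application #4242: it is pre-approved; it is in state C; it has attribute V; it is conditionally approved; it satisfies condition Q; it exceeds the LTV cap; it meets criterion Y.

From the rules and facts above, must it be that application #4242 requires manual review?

No

Forward chaining from the given facts derives: is declined, is flagged for fraud, is in state E, is for a primary residence, has a co-signer.
Rules concluding "it requires manual review": R6 needs "it meets criterion F"; R8 needs "it is escalated" — none of these are established.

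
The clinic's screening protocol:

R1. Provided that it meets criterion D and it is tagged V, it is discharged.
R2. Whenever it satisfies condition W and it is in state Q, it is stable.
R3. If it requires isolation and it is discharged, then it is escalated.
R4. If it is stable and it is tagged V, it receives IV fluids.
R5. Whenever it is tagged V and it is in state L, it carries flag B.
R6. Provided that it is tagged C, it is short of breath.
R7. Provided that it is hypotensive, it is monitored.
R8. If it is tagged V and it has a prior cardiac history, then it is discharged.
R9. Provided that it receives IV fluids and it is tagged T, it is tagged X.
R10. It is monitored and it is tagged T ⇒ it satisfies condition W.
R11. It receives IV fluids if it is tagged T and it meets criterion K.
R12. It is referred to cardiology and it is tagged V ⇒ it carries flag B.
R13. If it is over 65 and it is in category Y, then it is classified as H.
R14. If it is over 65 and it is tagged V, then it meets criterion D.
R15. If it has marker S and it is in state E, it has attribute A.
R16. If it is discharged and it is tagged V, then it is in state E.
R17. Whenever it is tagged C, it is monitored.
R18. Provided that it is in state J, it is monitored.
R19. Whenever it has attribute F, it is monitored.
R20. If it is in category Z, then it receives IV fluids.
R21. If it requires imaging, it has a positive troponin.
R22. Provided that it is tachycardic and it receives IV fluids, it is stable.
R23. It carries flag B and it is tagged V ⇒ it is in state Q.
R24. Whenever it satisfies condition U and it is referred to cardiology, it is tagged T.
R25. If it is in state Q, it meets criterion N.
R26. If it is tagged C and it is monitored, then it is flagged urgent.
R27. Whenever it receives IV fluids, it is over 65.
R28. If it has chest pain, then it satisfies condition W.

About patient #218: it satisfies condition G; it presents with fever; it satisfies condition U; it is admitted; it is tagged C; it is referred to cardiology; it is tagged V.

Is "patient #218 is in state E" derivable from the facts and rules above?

Yes

By R12 (it is referred to cardiology, it is tagged V): it carries flag B.
By R17 (it is tagged C): it is monitored.
By R23 (it carries flag B, it is tagged V): it is in state Q.
By R24 (it satisfies condition U, it is referred to cardiology): it is tagged T.
By R10 (it is monitored, it is tagged T): it satisfies condition W.
By R2 (it satisfies condition W, it is in state Q): it is stable.
By R4 (it is stable, it is tagged V): it receives IV fluids.
By R27 (it receives IV fluids): it is over 65.
By R14 (it is over 65, it is tagged V): it meets criterion D.
By R1 (it meets criterion D, it is tagged V): it is discharged.
By R16 (it is discharged, it is tagged V): it is in state E.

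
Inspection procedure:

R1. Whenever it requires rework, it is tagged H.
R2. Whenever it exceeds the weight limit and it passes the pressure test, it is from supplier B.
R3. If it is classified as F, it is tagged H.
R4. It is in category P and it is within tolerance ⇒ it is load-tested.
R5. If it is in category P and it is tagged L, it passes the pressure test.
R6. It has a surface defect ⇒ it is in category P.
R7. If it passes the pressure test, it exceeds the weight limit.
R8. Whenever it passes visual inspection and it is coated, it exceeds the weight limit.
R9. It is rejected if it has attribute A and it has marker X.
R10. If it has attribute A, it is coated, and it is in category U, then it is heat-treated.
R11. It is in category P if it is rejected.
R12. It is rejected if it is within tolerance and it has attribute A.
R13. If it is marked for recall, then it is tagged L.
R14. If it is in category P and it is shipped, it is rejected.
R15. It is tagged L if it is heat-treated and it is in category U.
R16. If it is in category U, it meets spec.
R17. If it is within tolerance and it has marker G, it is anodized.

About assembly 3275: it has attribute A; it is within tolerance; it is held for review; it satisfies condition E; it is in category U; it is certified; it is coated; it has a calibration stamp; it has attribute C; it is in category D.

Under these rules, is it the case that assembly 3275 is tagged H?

Forward chaining from the given facts derives: is heat-treated, is rejected, is tagged L, meets spec, is in category P, is load-tested, passes the pressure test, exceeds the weight limit, is from supplier B.
Rules concluding "it is tagged H": R1 needs "it requires rework"; R3 needs "it is classified as F" — none of these are established.

No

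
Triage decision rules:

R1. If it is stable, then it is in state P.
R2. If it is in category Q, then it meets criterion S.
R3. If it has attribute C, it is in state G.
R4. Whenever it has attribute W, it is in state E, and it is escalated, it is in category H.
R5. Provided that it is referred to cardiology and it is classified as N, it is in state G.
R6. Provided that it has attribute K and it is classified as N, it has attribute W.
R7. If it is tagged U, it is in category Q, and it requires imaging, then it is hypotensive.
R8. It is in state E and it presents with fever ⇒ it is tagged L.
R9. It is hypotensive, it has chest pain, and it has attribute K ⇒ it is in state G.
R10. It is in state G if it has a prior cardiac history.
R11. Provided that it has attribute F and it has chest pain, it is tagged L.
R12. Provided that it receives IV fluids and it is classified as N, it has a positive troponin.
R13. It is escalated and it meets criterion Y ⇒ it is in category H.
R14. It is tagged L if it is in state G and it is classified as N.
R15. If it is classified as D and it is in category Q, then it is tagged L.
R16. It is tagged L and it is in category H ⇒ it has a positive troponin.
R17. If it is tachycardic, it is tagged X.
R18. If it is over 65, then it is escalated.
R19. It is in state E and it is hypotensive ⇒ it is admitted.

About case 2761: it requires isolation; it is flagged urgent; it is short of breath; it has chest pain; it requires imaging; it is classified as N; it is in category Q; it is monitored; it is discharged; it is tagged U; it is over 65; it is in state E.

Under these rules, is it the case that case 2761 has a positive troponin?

No

Forward chaining from the given facts derives: meets criterion S, is hypotensive, is escalated, is admitted.
Rules concluding "it has a positive troponin": R12 needs "it receives IV fluids"; R16 needs "it is tagged L" — none of these are established.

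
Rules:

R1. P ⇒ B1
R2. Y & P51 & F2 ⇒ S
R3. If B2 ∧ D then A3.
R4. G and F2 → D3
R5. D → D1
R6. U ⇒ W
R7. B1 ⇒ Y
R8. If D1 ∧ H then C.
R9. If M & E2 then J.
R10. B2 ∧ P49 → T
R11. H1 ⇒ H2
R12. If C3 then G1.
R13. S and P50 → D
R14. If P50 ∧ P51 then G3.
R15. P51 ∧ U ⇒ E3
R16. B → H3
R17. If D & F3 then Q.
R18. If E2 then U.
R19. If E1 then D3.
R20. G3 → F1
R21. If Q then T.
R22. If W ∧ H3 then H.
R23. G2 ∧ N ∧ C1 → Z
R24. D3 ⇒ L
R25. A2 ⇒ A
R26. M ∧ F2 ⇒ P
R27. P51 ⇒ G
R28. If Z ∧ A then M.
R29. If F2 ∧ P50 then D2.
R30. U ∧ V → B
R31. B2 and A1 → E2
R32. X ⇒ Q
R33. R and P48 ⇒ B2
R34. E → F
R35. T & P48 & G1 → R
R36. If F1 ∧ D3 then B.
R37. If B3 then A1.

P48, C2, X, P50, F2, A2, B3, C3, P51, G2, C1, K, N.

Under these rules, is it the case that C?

Yes

G1  (by R12: C3)
G3  (by R14: P50, P51)
F1  (by R20: G3)
Z  (by R23: G2, N, C1)
A  (by R25: A2)
G  (by R27: P51)
M  (by R28: Z, A)
Q  (by R32: X)
A1  (by R37: B3)
D3  (by R4: G, F2)
T  (by R21: Q)
P  (by R26: M, F2)
R  (by R35: T, P48, G1)
B  (by R36: F1, D3)
B1  (by R1: P)
Y  (by R7: B1)
H3  (by R16: B)
B2  (by R33: R, P48)
S  (by R2: Y, P51, F2)
D  (by R13: S, P50)
E2  (by R31: B2, A1)
D1  (by R5: D)
U  (by R18: E2)
W  (by R6: U)
H  (by R22: W, H3)
C  (by R8: D1, H)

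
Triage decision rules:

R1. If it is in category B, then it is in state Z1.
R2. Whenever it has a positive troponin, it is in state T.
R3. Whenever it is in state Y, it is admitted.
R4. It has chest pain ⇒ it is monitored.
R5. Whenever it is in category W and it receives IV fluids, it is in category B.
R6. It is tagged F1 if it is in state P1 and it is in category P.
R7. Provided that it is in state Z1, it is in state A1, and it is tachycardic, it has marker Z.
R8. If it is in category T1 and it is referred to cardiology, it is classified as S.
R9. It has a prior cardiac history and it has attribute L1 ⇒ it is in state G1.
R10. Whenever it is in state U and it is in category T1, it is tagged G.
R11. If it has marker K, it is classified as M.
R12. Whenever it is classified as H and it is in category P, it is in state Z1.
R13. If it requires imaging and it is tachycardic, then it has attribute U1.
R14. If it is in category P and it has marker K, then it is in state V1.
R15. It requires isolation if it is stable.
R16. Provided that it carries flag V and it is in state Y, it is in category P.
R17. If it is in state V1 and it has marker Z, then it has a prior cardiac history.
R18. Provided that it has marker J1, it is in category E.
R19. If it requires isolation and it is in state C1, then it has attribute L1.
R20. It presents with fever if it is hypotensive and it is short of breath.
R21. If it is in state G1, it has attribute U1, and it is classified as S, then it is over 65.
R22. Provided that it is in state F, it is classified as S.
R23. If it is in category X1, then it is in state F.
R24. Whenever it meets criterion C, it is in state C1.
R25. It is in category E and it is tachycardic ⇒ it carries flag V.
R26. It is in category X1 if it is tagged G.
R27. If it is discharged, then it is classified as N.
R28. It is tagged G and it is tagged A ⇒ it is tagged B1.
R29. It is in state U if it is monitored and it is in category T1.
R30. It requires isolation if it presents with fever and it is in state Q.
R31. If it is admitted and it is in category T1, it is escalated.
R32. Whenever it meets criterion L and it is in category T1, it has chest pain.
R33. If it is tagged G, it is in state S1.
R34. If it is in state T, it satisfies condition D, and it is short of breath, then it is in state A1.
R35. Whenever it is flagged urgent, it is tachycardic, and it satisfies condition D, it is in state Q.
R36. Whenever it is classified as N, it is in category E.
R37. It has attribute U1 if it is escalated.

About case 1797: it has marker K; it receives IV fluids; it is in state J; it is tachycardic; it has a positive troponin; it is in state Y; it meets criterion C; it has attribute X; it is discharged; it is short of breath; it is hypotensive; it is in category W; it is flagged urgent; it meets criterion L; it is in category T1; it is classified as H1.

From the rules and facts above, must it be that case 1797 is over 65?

No

Forward chaining from the given facts derives: is in state T, is admitted, is in category B, is classified as M, presents with fever, is in state C1, is classified as N, is escalated, has chest pain, is in category E, has attribute U1, is in state Z1, is monitored, carries flag V, is in state U, is tagged G, is in category P, is in category X1, is in state S1, is in state V1, is in state F, is classified as S.
The only rule concluding "it is over 65" is R21, which needs "it is in state G1"; that is never established.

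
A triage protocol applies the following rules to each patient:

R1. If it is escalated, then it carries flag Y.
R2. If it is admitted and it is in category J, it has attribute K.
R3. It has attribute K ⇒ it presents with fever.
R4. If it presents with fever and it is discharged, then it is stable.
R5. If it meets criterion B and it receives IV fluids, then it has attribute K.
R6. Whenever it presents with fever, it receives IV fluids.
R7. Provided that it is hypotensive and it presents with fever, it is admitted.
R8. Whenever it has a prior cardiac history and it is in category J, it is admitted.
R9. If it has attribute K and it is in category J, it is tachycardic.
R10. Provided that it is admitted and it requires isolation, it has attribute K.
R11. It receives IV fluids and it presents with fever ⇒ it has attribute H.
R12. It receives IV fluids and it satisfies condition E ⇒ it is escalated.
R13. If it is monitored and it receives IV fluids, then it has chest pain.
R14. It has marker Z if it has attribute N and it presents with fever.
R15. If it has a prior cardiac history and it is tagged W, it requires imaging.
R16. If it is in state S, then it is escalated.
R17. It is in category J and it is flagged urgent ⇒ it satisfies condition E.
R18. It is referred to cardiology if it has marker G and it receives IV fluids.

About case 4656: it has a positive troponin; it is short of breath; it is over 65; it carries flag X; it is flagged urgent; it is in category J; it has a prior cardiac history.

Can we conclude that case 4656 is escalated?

Yes

By R8 (it has a prior cardiac history, it is in category J): it is admitted.
By R17 (it is in category J, it is flagged urgent): it satisfies condition E.
By R2 (it is admitted, it is in category J): it has attribute K.
By R3 (it has attribute K): it presents with fever.
By R6 (it presents with fever): it receives IV fluids.
By R12 (it receives IV fluids, it satisfies condition E): it is escalated.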